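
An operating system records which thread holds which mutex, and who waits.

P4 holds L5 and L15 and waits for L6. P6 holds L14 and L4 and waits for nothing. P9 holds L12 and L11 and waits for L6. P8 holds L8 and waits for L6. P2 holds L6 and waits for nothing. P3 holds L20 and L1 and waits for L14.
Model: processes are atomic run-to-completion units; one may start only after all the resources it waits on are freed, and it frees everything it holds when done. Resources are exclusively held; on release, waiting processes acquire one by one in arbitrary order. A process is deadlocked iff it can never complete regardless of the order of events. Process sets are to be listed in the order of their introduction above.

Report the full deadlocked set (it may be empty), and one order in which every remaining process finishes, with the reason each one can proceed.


No process is deadlocked.
Key observation: the waits form no ring: some process can always run, and its releases unblock the others one by one.
A valid finishing order for the others: P2, P8, P6, P3, P4, P9.
Walking it through:
  run P2 (it waits on nothing); releases L6
  P8 waits on L6 — all released -> runs and releases L8
  run P6 (it waits on nothing); releases L14 and L4
  P3 waits on L14 — all released -> runs and releases L20 and L1
  P4 waits on L6 — all released -> runs and releases L5 and L15
  P9 waits on L6 — all released -> runs and releases L12 and L11


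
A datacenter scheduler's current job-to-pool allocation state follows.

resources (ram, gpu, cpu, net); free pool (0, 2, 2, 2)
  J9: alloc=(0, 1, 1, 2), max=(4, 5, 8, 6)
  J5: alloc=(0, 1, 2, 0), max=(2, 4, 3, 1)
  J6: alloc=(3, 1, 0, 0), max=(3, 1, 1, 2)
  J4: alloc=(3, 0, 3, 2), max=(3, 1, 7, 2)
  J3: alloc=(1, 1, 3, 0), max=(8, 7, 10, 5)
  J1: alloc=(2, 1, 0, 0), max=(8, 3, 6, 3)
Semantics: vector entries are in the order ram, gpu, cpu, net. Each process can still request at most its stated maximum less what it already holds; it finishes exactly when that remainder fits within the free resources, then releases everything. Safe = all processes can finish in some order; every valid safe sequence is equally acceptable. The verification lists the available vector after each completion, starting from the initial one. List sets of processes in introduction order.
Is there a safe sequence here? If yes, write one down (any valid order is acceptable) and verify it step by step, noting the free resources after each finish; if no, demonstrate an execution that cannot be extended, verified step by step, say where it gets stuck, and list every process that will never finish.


SAFE, for example via the order J6, J5, J4, J9, J1, J3.
Key observation: J6 is the earliest step where a requested resource binds exactly: need (0, 0, 1, 2), pool (0, 2, 2, 2) at its turn.
Check, step by step:
  pool = (0, 2, 2, 2)
  run J6 (needs (0, 0, 1, 2), free (0, 2, 2, 2)); after release of (3, 1, 0, 0) the pool is (3, 3, 2, 2)
  run J5 (needs (2, 3, 1, 1), free (3, 3, 2, 2)); after release of (0, 1, 2, 0) the pool is (3, 4, 4, 2)
  run J4 (needs (0, 1, 4, 0), free (3, 4, 4, 2)); after release of (3, 0, 3, 2) the pool is (6, 4, 7, 4)
  run J9 (needs (4, 4, 7, 4), free (6, 4, 7, 4)); after release of (0, 1, 1, 2) the pool is (6, 5, 8, 6)
  run J1 (needs (6, 2, 6, 3), free (6, 5, 8, 6)); after release of (2, 1, 0, 0) the pool is (8, 6, 8, 6)
  run J3 (needs (7, 6, 7, 5), free (8, 6, 8, 6)); after release of (1, 1, 3, 0) the pool is (9, 7, 11, 6)


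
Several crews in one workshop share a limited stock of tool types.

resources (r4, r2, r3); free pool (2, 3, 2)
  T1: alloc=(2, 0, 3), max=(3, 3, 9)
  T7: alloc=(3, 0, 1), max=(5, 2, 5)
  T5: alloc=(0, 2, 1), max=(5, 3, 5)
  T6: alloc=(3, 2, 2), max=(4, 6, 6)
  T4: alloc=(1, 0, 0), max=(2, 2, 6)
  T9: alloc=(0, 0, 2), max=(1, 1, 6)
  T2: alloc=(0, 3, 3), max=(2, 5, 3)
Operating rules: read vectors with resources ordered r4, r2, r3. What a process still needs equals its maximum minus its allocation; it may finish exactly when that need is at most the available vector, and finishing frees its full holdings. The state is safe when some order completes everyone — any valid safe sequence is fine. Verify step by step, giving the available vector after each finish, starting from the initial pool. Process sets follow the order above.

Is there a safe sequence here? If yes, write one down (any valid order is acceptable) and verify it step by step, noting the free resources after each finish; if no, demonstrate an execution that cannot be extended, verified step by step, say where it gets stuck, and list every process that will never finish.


SAFE, for example via the order T2, T6, T5, T1, T9, T7, T4.
Key observation: at T2 the run first touches a limit — (2, 2, 0) against (2, 3, 2), exact on a resource it actually requests.
Walking it through:
  pool = (2, 3, 2)
  run T2 (needs (2, 2, 0), free (2, 3, 2)); after release of (0, 3, 3) the pool is (2, 6, 5)
  run T6 (needs (1, 4, 4), free (2, 6, 5)); after release of (3, 2, 2) the pool is (5, 8, 7)
  run T5 (needs (5, 1, 4), free (5, 8, 7)); after release of (0, 2, 1) the pool is (5, 10, 8)
  run T1 (needs (1, 3, 6), free (5, 10, 8)); after release of (2, 0, 3) the pool is (7, 10, 11)
  run T9 (needs (1, 1, 4), free (7, 10, 11)); after release of (0, 0, 2) the pool is (7, 10, 13)
  run T7 (needs (2, 2, 4), free (7, 10, 13)); after release of (3, 0, 1) the pool is (10, 10, 14)
  run T4 (needs (1, 2, 6), free (10, 10, 14)); after release of (1, 0, 0) the pool is (11, 10, 14)


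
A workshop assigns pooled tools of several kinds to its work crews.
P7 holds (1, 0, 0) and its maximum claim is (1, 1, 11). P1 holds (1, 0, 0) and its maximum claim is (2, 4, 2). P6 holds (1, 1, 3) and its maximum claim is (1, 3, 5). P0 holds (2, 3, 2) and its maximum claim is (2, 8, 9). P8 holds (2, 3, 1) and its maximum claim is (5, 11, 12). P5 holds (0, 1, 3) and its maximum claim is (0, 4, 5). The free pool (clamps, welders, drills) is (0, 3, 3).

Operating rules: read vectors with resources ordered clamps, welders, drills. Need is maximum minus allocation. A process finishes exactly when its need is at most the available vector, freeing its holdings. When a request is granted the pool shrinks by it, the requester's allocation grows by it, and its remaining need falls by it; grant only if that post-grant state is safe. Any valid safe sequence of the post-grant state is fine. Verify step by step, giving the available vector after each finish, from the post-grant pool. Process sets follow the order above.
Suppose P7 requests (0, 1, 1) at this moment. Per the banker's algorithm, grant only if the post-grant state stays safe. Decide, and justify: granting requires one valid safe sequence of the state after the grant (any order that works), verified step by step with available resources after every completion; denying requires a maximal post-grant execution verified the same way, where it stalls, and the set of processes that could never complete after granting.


DENY: after the grant no complete ordering would exist.
Key observation: after P6, P5, P1 the pool peaks at (2, 4, 8), and each blocked process is short somewhere: P7 on drills; P0 on welders; P8 on clamps, welders, drills.
Pretend the grant happened; the run P6, P5, P1 goes as far as possible. Check, step by step:
  pool = (0, 2, 2)
  P6 needs (0, 2, 2) <= (0, 2, 2) -> finishes; pool += (1, 1, 3) = (1, 3, 5)
  P5 needs (0, 3, 2) <= (1, 3, 5) -> finishes; pool += (0, 1, 3) = (1, 4, 8)
  P1 needs (1, 4, 2) <= (1, 4, 8) -> finishes; pool += (1, 0, 0) = (2, 4, 8)
  blocked: P7 wants (0, 0, 10), pool (2, 4, 8) — not enough drills
  blocked: P0 wants (0, 5, 7), pool (2, 4, 8) — not enough welders
  blocked: P8 wants (3, 8, 11), pool (2, 4, 8) — not enough clamps, welders and drills
Post-grant, the permanently blocked set is P7, P0 and P8.


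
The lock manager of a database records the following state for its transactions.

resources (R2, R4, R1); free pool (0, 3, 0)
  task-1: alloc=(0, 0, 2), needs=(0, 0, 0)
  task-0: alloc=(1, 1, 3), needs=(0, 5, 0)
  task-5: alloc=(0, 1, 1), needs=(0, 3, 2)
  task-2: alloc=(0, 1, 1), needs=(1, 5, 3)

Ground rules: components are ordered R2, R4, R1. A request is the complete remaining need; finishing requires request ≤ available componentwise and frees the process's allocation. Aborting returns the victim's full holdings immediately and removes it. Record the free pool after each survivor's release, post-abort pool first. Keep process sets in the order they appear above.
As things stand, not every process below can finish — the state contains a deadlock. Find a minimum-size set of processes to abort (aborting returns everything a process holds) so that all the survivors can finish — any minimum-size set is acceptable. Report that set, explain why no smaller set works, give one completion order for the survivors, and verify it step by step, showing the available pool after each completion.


The answer: abort task-0.
Key observation: aborting task-0 returns (1, 1, 3), and task-2 — hopeless before — runs at step 2 with the returned capacity in the pool.
No smaller set exists: with zero aborts the deadlock remains.
Survivors finish in the order: task-5, task-2, task-1. Walking it through (pool after the aborts first):
  pool = (1, 4, 3)
  run task-5 (needs (0, 3, 2), free (1, 4, 3)); after release of (0, 1, 1) the pool is (1, 5, 4)
  run task-2 (needs (1, 5, 3), free (1, 5, 4)); after release of (0, 1, 1) the pool is (1, 6, 5)
  run task-1 (needs (0, 0, 0), free (1, 6, 5)); after release of (0, 0, 2) the pool is (1, 6, 7)


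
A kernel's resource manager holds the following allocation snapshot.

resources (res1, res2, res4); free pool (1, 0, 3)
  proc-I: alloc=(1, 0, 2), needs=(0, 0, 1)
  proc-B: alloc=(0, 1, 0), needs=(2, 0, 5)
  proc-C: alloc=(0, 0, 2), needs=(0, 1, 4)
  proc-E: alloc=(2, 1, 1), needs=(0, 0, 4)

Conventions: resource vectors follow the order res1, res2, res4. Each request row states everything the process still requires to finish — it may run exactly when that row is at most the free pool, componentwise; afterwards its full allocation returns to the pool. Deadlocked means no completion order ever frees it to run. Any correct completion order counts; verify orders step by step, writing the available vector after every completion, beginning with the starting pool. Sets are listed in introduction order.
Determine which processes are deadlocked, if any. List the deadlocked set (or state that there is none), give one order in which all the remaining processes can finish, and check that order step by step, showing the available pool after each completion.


The deadlocked set is empty.
Key observation: there is always a runnable process — proc-I first — so the state unwinds completely.
A valid finishing order for the others: proc-I, proc-E, proc-C, proc-B. Check, step by step:
  pool = (1, 0, 3)
  proc-I needs (0, 0, 1) <= (1, 0, 3) -> finishes; pool += (1, 0, 2) = (2, 0, 5)
  proc-E needs (0, 0, 4) <= (2, 0, 5) -> finishes; pool += (2, 1, 1) = (4, 1, 6)
  proc-C needs (0, 1, 4) <= (4, 1, 6) -> finishes; pool += (0, 0, 2) = (4, 1, 8)
  proc-B needs (2, 0, 5) <= (4, 1, 8) -> finishes; pool += (0, 1, 0) = (4, 2, 8)


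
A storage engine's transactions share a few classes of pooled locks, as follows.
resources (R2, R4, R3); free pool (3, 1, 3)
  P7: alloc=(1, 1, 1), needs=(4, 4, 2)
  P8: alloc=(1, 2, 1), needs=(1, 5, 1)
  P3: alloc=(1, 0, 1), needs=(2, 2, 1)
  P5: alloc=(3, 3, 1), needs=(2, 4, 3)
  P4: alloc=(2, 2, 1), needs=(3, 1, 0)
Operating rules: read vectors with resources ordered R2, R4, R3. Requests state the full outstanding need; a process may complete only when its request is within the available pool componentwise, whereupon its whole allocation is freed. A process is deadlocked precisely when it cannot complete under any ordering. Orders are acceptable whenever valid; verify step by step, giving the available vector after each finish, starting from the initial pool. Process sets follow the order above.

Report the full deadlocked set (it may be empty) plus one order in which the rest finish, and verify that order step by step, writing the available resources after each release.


Deadlocked set: P7, P8 and P5.
Key observation: R4 is the bottleneck — with P4, P3 done the pool holds (6, 3, 5), short of every remaining need.
The rest can finish in the order P4, P3. Check, step by step:
  pool = (3, 1, 3)
  P4: need (3, 1, 0) fits (3, 1, 3); releases (2, 2, 1), pool now (5, 3, 4)
  P3: need (2, 2, 1) fits (5, 3, 4); releases (1, 0, 1), pool now (6, 3, 5)
The blocked processes can never fit:
  P7 still needs (4, 4, 2) but only (6, 3, 5) is free — short on R4
  P8 still needs (1, 5, 1) but only (6, 3, 5) is free — short on R4
  P5 still needs (2, 4, 3) but only (6, 3, 5) is free — short on R4


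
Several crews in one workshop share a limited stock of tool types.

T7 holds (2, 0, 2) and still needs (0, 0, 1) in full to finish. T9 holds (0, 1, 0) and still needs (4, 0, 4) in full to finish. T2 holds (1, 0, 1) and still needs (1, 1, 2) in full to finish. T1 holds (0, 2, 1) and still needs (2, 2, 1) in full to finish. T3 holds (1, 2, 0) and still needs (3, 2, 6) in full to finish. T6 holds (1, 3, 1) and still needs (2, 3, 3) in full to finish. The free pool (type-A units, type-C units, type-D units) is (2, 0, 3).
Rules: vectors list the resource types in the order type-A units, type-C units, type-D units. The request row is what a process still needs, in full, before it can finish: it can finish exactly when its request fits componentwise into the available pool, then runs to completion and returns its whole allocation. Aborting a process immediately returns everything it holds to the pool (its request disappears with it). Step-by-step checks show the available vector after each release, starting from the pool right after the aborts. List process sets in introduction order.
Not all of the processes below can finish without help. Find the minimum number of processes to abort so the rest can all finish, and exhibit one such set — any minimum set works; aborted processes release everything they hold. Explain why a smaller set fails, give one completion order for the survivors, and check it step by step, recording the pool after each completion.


Abort T6.
Key observation: T3 had no path to completion before; after the abort of T6 ((1, 3, 1) returned), step 2 is where it fits.
No smaller set exists: with zero aborts the deadlock remains.
One survivor order: T7, T3, T2, T1, T9. Verifying each step (post-abort pool first):
  pool = (3, 3, 4)
  T7: need (0, 0, 1) fits (3, 3, 4); releases (2, 0, 2), pool now (5, 3, 6)
  T3: need (3, 2, 6) fits (5, 3, 6); releases (1, 2, 0), pool now (6, 5, 6)
  T2: need (1, 1, 2) fits (6, 5, 6); releases (1, 0, 1), pool now (7, 5, 7)
  T1: need (2, 2, 1) fits (7, 5, 7); releases (0, 2, 1), pool now (7, 7, 8)
  T9: need (4, 0, 4) fits (7, 7, 8); releases (0, 1, 0), pool now (7, 8, 8)


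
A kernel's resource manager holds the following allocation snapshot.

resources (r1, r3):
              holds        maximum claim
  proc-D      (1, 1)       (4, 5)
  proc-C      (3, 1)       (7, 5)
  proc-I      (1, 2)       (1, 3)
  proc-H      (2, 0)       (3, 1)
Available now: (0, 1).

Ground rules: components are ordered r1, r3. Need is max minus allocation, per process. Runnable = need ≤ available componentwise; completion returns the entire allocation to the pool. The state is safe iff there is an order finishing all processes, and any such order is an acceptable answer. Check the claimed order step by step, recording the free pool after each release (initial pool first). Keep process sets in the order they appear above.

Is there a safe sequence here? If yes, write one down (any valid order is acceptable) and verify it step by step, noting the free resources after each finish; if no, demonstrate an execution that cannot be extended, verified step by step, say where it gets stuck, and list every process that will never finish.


UNSAFE — no complete ordering exists.
Key observation: even finishing proc-I, proc-H leaves just (3, 3) free — too little r3 for any of the remaining processes.
Going as far as possible: proc-I, proc-H; after that, nothing fits. Verifying each step:
  pool = (0, 1)
  proc-I needs (0, 1) <= (0, 1) -> finishes; pool += (1, 2) = (1, 3)
  proc-H needs (1, 1) <= (1, 3) -> finishes; pool += (2, 0) = (3, 3)
  blocked: proc-D wants (3, 4), pool (3, 3) — not enough r3
  blocked: proc-C wants (4, 4), pool (3, 3) — not enough r1 and r3
Processes that can never finish: proc-D and proc-C.


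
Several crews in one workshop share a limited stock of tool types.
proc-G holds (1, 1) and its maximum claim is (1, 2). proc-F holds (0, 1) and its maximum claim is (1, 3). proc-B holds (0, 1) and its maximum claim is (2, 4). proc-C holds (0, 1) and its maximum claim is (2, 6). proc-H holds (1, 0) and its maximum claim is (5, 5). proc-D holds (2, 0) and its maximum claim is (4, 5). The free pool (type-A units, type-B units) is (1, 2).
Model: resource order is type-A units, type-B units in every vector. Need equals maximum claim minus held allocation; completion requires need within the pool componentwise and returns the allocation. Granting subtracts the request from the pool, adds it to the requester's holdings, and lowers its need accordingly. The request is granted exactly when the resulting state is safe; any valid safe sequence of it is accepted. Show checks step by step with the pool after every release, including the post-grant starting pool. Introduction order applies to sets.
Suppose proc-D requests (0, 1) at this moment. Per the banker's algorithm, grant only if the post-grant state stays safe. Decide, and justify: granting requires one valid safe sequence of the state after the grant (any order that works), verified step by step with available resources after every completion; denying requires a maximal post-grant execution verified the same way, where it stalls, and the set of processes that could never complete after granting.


GRANT. The post-grant state is safe; one safe sequence: proc-G, proc-F, proc-B, proc-D, proc-C, proc-H.
Key observation: post-grant, (1, 1) remains, and an order beginning with proc-G completes everyone.
Step-by-step check of the post-grant state:
  pool = (1, 1)
  run proc-G (needs (0, 1), free (1, 1)); after release of (1, 1) the pool is (2, 2)
  run proc-F (needs (1, 2), free (2, 2)); after release of (0, 1) the pool is (2, 3)
  run proc-B (needs (2, 3), free (2, 3)); after release of (0, 1) the pool is (2, 4)
  run proc-D (needs (2, 4), free (2, 4)); after release of (2, 1) the pool is (4, 5)
  run proc-C (needs (2, 5), free (4, 5)); after release of (0, 1) the pool is (4, 6)
  run proc-H (needs (4, 5), free (4, 6)); after release of (1, 0) the pool is (5, 6)


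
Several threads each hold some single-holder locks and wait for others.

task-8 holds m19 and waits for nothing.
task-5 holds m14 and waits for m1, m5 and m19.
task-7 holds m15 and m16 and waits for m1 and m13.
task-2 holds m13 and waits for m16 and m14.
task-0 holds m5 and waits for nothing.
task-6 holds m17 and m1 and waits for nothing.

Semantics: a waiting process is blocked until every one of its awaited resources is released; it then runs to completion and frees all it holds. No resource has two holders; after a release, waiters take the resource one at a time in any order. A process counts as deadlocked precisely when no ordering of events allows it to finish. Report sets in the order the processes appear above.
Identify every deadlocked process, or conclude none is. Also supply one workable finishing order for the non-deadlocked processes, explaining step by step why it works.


Deadlocked: task-7 and task-2.
Key observation: task-7 -> task-2 -> task-7 is a circular wait — nothing in it can go first; no other process is dragged down with it.
A valid finishing order for the others: task-0, task-8, task-6, task-5.
Check, step by step:
  run task-0 (it waits on nothing); releases m5
  run task-8 (it waits on nothing); releases m19
  run task-6 (it waits on nothing); releases m17 and m1
  task-5: everything it awaited (m1, m5 and m19) is free; runs, freeing m14


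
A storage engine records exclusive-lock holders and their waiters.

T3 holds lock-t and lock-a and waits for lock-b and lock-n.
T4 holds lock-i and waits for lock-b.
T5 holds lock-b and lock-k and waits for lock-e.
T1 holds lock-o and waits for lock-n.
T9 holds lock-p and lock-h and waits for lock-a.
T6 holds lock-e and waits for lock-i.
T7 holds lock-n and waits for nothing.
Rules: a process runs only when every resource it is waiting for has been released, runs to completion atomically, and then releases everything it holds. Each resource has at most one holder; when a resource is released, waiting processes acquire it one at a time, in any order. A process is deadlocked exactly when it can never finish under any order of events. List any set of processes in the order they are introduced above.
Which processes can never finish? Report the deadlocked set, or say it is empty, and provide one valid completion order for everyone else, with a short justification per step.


Deadlocked set: T3, T4, T5, T9 and T6.
Key observation: the knot is the closed ring of waits T5 -> T6 -> T4 -> T5; T3 and T9 wait into the deadlock from upstream.
The rest can finish in the order T7, T1.
Check, step by step:
  run T7 (it waits on nothing); releases lock-n
  T1: everything it awaited (lock-n) is free; runs, freeing lock-o


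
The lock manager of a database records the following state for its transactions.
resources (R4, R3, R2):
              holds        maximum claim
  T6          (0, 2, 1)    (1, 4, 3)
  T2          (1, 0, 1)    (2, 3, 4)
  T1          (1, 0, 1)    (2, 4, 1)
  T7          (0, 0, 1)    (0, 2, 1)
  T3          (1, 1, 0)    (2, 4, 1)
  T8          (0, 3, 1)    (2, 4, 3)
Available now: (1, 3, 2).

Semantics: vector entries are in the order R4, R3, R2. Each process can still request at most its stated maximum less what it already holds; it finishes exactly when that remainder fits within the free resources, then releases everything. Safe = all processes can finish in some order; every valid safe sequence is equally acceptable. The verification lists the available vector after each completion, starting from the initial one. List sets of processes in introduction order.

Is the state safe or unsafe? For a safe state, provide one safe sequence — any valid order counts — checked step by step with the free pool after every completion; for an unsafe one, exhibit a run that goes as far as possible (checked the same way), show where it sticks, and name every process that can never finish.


SAFE, for example via the order T3, T8, T2, T1, T6, T7.
Key observation: the first exact fit in this order is T3 — it needs (1, 3, 1) with (1, 3, 2) free, meeting a requested resource to the last unit.
Check, step by step:
  pool = (1, 3, 2)
  T3 needs (1, 3, 1) <= (1, 3, 2) -> finishes; pool += (1, 1, 0) = (2, 4, 2)
  T8 needs (2, 1, 2) <= (2, 4, 2) -> finishes; pool += (0, 3, 1) = (2, 7, 3)
  T2 needs (1, 3, 3) <= (2, 7, 3) -> finishes; pool += (1, 0, 1) = (3, 7, 4)
  T1 needs (1, 4, 0) <= (3, 7, 4) -> finishes; pool += (1, 0, 1) = (4, 7, 5)
  T6 needs (1, 2, 2) <= (4, 7, 5) -> finishes; pool += (0, 2, 1) = (4, 9, 6)
  T7 needs (0, 2, 0) <= (4, 9, 6) -> finishes; pool += (0, 0, 1) = (4, 9, 7)


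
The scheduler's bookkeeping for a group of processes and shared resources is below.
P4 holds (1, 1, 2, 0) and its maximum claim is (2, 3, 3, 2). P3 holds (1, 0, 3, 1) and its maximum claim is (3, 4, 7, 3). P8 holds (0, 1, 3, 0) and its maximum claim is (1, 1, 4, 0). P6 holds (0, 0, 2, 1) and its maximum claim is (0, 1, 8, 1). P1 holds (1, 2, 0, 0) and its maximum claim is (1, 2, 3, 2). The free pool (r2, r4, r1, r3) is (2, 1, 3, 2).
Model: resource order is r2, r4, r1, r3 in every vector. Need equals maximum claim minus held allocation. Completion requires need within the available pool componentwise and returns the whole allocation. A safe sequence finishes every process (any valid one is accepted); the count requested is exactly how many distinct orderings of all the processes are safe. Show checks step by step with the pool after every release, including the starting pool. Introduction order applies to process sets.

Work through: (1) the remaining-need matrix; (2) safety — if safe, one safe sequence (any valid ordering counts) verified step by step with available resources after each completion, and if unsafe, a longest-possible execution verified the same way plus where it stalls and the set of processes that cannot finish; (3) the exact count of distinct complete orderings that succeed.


(1) Need matrix, components ordered r2, r4, r1, r3:
  P4: (1, 2, 1, 2)
  P3: (2, 4, 4, 2)
  P8: (1, 0, 1, 0)
  P6: (0, 1, 6, 0)
  P1: (0, 0, 3, 2)
(2) The state is SAFE; one workable sequence: P8, P1, P4, P6, P3.
Key observation: P1 marks the first exact bind of the order: its need (0, 0, 3, 2) fits the free (2, 2, 6, 2) with zero slack on a requested resource.
Check, step by step:
  pool = (2, 1, 3, 2)
  P8: need (1, 0, 1, 0) fits (2, 1, 3, 2); releases (0, 1, 3, 0), pool now (2, 2, 6, 2)
  P1: need (0, 0, 3, 2) fits (2, 2, 6, 2); releases (1, 2, 0, 0), pool now (3, 4, 6, 2)
  P4: need (1, 2, 1, 2) fits (3, 4, 6, 2); releases (1, 1, 2, 0), pool now (4, 5, 8, 2)
  P6: need (0, 1, 6, 0) fits (4, 5, 8, 2); releases (0, 0, 2, 1), pool now (4, 5, 10, 3)
  P3: need (2, 4, 4, 2) fits (4, 5, 10, 3); releases (1, 0, 3, 1), pool now (5, 5, 13, 4)
(3) The exact count: 22 of the possible complete orderings are safe sequences.


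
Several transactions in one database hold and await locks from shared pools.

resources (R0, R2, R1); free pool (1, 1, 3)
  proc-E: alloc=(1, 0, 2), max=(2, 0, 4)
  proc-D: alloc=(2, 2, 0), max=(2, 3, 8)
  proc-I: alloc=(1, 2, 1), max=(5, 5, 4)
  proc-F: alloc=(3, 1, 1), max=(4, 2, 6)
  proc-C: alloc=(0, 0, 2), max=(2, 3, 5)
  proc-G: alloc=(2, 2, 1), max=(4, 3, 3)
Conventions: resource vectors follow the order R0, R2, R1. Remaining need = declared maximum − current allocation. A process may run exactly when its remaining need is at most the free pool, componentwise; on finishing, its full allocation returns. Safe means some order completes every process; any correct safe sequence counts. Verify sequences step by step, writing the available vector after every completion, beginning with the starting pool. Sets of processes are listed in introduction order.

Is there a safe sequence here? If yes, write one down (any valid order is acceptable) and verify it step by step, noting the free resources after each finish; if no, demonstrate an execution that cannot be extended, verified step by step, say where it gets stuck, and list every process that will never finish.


The state is SAFE; one workable sequence: proc-E, proc-G, proc-C, proc-I, proc-D, proc-F.
Key observation: proc-E marks the first exact bind of the order: its need (1, 0, 2) fits the free (1, 1, 3) with zero slack on a requested resource.
Verifying each step:
  pool = (1, 1, 3)
  proc-E: need (1, 0, 2) fits (1, 1, 3); releases (1, 0, 2), pool now (2, 1, 5)
  proc-G: need (2, 1, 2) fits (2, 1, 5); releases (2, 2, 1), pool now (4, 3, 6)
  proc-C: need (2, 3, 3) fits (4, 3, 6); releases (0, 0, 2), pool now (4, 3, 8)
  proc-I: need (4, 3, 3) fits (4, 3, 8); releases (1, 2, 1), pool now (5, 5, 9)
  proc-D: need (0, 1, 8) fits (5, 5, 9); releases (2, 2, 0), pool now (7, 7, 9)
  proc-F: need (1, 1, 5) fits (7, 7, 9); releases (3, 1, 1), pool now (10, 8, 10)


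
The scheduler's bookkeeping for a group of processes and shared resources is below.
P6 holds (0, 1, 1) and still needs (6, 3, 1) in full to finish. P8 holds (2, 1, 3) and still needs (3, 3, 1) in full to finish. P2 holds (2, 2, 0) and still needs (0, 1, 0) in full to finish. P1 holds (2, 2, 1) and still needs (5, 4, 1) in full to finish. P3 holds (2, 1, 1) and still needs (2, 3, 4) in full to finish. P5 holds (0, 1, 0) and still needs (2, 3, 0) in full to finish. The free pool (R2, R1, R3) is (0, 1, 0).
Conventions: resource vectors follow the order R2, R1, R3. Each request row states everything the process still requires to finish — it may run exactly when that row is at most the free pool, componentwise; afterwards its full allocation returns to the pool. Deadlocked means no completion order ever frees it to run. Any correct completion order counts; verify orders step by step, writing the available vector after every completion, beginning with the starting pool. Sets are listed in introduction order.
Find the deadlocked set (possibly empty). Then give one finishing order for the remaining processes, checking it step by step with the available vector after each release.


The deadlocked set is P6, P8, P1 and P3.
Key observation: P2, P5 can finish, but then (2, 4, 0) is all there is, and the blocked group's R3 demands exceed it.
A valid finishing order for the others: P2, P5. Step-by-step check:
  pool = (0, 1, 0)
  P2 needs (0, 1, 0) <= (0, 1, 0) -> finishes; pool += (2, 2, 0) = (2, 3, 0)
  P5 needs (2, 3, 0) <= (2, 3, 0) -> finishes; pool += (0, 1, 0) = (2, 4, 0)
The blocked processes can never fit:
  P6 cannot run: need (6, 3, 1) vs free (2, 4, 0) (insufficient R2 and R3)
  P8 cannot run: need (3, 3, 1) vs free (2, 4, 0) (insufficient R2 and R3)
  P1 cannot run: need (5, 4, 1) vs free (2, 4, 0) (insufficient R2 and R3)
  P3 cannot run: need (2, 3, 4) vs free (2, 4, 0) (insufficient R3)


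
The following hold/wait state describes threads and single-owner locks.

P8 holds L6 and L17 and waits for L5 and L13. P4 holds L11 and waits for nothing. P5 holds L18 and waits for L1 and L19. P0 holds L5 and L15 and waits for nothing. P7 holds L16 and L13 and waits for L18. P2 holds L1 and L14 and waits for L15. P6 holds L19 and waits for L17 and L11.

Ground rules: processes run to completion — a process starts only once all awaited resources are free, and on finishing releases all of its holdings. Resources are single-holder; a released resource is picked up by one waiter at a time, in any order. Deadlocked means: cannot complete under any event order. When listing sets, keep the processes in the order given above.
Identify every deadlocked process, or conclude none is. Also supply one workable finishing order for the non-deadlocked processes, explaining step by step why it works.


Deadlocked set: P8, P5, P7 and P6.
Key observation: the loop P8 -> P7 -> P5 -> P6 -> P8 blocks itself forever; no other process is dragged down with it.
The rest can finish in the order P0, P4, P2.
Walking it through:
  P0: no waits; runs immediately, freeing L5 and L15
  P4: no waits; runs immediately, freeing L11
  run P2 (all its waits — L15 — are resolved); releases L1 and L14


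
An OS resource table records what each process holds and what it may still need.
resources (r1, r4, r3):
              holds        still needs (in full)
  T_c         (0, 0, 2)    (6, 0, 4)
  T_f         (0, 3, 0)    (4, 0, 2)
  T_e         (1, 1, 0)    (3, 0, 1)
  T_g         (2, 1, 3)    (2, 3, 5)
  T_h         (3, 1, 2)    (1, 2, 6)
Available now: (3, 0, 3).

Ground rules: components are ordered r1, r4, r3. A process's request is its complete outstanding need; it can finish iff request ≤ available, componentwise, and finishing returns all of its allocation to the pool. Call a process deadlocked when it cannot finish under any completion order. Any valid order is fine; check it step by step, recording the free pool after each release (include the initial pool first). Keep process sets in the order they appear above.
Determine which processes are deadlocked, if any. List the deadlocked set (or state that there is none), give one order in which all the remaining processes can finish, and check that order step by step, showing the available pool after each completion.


Deadlocked set: T_c, T_g and T_h.
Key observation: T_e, T_f can finish, but then (4, 4, 3) is all there is, and the blocked group's r3 demands exceed it.
One completion order for the rest: T_e, T_f. Step-by-step check:
  pool = (3, 0, 3)
  run T_e (needs (3, 0, 1), free (3, 0, 3)); after release of (1, 1, 0) the pool is (4, 1, 3)
  run T_f (needs (4, 0, 2), free (4, 1, 3)); after release of (0, 3, 0) the pool is (4, 4, 3)
None of the blocked processes ever fits:
  blocked: T_c wants (6, 0, 4), pool (4, 4, 3) — not enough r1 and r3
  blocked: T_g wants (2, 3, 5), pool (4, 4, 3) — not enough r3
  blocked: T_h wants (1, 2, 6), pool (4, 4, 3) — not enough r3


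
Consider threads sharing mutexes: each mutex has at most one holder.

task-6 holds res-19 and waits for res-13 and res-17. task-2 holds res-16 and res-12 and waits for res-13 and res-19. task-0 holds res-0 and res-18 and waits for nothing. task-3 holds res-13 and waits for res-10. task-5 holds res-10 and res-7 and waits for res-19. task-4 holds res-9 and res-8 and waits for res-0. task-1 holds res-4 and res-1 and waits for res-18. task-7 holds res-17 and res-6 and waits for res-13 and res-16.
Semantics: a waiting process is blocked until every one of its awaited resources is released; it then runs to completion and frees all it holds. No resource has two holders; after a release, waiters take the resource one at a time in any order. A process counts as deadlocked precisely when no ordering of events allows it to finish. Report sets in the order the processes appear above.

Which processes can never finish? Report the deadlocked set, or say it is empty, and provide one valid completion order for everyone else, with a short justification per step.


The deadlocked set is task-6, task-2, task-3, task-5 and task-7.
Key observation: the cycle task-6 -> task-3 -> task-5 -> task-6 can never break — each member waits on the next; task-2 and task-7 are caught in further circular waits.
The rest can finish in the order task-0, task-4, task-1.
Verifying each step:
  run task-0 (it waits on nothing); releases res-0 and res-18
  run task-4 (all its waits — res-0 — are resolved); releases res-9 and res-8
  run task-1 (all its waits — res-18 — are resolved); releases res-4 and res-1


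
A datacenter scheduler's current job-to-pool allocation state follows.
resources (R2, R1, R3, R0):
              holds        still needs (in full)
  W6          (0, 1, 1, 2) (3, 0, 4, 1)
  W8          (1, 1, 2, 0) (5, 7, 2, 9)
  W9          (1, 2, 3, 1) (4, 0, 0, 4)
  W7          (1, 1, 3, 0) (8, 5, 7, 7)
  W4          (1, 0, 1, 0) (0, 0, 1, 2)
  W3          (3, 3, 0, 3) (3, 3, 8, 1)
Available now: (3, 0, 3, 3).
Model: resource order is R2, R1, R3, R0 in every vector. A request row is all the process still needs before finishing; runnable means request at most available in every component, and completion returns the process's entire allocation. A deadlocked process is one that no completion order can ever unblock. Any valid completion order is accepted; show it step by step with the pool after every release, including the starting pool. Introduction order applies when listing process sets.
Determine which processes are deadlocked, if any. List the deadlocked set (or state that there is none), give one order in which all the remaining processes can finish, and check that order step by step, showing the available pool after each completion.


No process is deadlocked.
Key observation: no deadlock: W4 fits now, and the freed resources carry the rest through.
One completion order for the rest: W4, W6, W9, W3, W7, W8. Step-by-step check:
  pool = (3, 0, 3, 3)
  W4: need (0, 0, 1, 2) fits (3, 0, 3, 3); releases (1, 0, 1, 0), pool now (4, 0, 4, 3)
  W6: need (3, 0, 4, 1) fits (4, 0, 4, 3); releases (0, 1, 1, 2), pool now (4, 1, 5, 5)
  W9: need (4, 0, 0, 4) fits (4, 1, 5, 5); releases (1, 2, 3, 1), pool now (5, 3, 8, 6)
  W3: need (3, 3, 8, 1) fits (5, 3, 8, 6); releases (3, 3, 0, 3), pool now (8, 6, 8, 9)
  W7: need (8, 5, 7, 7) fits (8, 6, 8, 9); releases (1, 1, 3, 0), pool now (9, 7, 11, 9)
  W8: need (5, 7, 2, 9) fits (9, 7, 11, 9); releases (1, 1, 2, 0), pool now (10, 8, 13, 9)


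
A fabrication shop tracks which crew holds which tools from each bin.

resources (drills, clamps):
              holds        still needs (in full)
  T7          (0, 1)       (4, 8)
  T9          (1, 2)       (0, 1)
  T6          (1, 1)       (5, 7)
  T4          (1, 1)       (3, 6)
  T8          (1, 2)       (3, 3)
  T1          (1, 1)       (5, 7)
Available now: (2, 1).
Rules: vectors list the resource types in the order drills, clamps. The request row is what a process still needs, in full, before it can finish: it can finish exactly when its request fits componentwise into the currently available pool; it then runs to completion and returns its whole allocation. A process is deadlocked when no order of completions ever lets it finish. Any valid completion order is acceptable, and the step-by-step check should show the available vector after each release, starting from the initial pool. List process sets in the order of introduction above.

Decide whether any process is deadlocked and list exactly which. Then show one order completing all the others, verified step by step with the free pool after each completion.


Deadlocked: T7, T6, T4 and T1.
Key observation: even finishing T9, T8 leaves just (4, 5) free — too little clamps for any of the remaining processes.
A valid finishing order for the others: T9, T8. Verifying each step:
  pool = (2, 1)
  T9: need (0, 1) fits (2, 1); releases (1, 2), pool now (3, 3)
  T8: need (3, 3) fits (3, 3); releases (1, 2), pool now (4, 5)
The blocked processes can never fit:
  blocked: T7 wants (4, 8), pool (4, 5) — not enough clamps
  blocked: T6 wants (5, 7), pool (4, 5) — not enough drills and clamps
  blocked: T4 wants (3, 6), pool (4, 5) — not enough clamps
  blocked: T1 wants (5, 7), pool (4, 5) — not enough drills and clamps


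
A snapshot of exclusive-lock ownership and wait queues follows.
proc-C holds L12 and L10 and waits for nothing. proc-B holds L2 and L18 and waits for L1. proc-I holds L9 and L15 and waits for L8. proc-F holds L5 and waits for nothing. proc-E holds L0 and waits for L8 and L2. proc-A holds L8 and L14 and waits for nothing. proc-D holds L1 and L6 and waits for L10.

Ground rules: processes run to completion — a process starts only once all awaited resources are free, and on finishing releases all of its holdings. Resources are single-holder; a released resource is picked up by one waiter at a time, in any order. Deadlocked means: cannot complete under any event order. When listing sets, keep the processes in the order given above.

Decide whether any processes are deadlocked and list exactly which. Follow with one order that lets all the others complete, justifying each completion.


Nothing here is deadlocked.
Key observation: the wait relation is loop-free; peeling off processes with no waits unwinds the whole state.
The rest can finish in the order proc-C, proc-D, proc-A, proc-F, proc-I, proc-B, proc-E.
Walking it through:
  proc-C waits on nothing -> runs at once and releases L12 and L10
  proc-D waits on L10 — all released -> runs and releases L1 and L6
  proc-A waits on nothing -> runs at once and releases L8 and L14
  proc-F waits on nothing -> runs at once and releases L5
  proc-I waits on L8 — all released -> runs and releases L9 and L15
  proc-B waits on L1 — all released -> runs and releases L2 and L18
  proc-E waits on L8 and L2 — all released -> runs and releases L0


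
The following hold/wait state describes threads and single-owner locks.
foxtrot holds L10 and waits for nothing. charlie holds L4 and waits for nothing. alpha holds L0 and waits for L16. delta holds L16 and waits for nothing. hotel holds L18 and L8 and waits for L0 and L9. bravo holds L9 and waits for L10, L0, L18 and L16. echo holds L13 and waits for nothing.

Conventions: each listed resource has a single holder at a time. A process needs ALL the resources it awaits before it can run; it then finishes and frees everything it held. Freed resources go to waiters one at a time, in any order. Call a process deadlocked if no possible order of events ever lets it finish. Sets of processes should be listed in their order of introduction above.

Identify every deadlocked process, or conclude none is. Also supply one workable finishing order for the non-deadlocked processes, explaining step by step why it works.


The deadlocked set is hotel and bravo.
Key observation: hotel -> bravo -> hotel is a circular wait — nothing in it can go first; no other process is dragged down with it.
The rest can finish in the order foxtrot, delta, echo, charlie, alpha.
Check, step by step:
  foxtrot waits on nothing -> runs at once and releases L10
  delta waits on nothing -> runs at once and releases L16
  echo waits on nothing -> runs at once and releases L13
  charlie waits on nothing -> runs at once and releases L4
  run alpha (all its waits — L16 — are resolved); releases L0
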